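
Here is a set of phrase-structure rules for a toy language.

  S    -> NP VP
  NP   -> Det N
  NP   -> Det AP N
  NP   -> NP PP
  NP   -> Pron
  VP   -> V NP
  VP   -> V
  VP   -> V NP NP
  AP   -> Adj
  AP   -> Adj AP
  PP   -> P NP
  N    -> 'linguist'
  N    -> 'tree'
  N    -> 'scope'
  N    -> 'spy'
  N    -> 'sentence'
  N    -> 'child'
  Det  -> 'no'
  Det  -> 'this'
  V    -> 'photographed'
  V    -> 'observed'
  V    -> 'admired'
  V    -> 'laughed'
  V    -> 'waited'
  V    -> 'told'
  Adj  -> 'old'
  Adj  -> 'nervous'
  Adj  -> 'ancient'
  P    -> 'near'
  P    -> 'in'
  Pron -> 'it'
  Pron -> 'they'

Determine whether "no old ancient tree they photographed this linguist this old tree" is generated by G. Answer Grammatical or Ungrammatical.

For S → NP VP, the only prefix that parses as NP is 'no old ancient tree', but the remainder 'they photographed this linguist this old tree' is not a VP under these rules.

Ungrammatical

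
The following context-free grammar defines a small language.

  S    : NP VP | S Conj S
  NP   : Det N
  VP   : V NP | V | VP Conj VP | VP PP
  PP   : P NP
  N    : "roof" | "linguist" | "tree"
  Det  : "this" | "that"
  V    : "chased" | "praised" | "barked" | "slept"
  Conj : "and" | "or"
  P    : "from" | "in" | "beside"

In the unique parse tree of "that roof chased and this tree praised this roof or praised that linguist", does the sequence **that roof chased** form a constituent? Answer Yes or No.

Yes

[S [S [NP [Det that] [N roof]] [VP [V chased]]] [Conj and] [S [NP [Det this] [N tree]] [VP [VP [V praised] [NP [Det this] [N roof]]] [Conj or] [VP [V praised] [NP [Det that] [N linguist]]]]]]
The words 'that roof chased' are exhaustively dominated by a single S node (built by S → NP VP), so they form a constituent.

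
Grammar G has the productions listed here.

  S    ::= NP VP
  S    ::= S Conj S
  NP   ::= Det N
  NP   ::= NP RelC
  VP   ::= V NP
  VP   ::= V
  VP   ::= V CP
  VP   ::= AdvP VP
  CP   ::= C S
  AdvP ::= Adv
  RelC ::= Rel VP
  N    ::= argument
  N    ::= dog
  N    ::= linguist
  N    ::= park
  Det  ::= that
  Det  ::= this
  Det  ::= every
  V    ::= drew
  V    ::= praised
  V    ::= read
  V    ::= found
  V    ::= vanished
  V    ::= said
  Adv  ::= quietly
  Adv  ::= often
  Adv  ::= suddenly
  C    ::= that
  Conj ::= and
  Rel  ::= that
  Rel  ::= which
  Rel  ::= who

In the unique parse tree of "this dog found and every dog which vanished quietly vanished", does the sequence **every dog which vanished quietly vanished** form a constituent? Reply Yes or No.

[S [S [NP [Det this] [N dog]] [VP [V found]]] [Conj and] [S [NP [NP [Det every] [N dog]] [RelC [Rel which] [VP [V vanished]]]] [VP [AdvP [Adv quietly]] [VP [V vanished]]]]]
The words 'every dog which vanished quietly vanished' are exhaustively dominated by a single S node (built by S → NP VP), so they form a constituent.

Yes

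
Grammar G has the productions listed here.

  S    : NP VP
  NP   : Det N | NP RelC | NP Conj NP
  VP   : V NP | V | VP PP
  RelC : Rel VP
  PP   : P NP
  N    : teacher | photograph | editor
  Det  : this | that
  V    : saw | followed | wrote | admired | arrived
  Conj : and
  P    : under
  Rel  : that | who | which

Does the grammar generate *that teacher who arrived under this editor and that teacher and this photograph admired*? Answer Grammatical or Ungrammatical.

S
  NP
    NP
      Det: that
      N: teacher
    RelC
      Rel: who
      VP
        VP
          V: arrived
        PP
          P: under
          NP
            NP
              Det: this
              N: editor
            Conj: and
            NP
              NP
                Det: that
                N: teacher
              Conj: and
              NP
                Det: this
                N: photograph
  VP
    V: admired
Each bracket corresponds to one application of a listed rule, so the string is derivable from S.

Grammatical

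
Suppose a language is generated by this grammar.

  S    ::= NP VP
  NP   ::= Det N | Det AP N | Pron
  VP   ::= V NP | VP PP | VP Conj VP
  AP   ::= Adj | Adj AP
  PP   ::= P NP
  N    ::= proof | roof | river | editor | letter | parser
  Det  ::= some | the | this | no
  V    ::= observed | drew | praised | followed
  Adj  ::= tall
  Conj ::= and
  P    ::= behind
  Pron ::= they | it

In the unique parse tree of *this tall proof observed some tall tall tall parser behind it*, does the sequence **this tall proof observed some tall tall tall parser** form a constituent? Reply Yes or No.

No

[S [NP [Det this] [AP [Adj tall]] [N proof]] [VP [VP [V observed] [NP [Det some] [AP [Adj tall] [AP [Adj tall] [AP [Adj tall]]]] [N parser]]] [PP [P behind] [NP [Pron it]]]]]
The smallest constituent containing 'this tall proof observed some tall tall tall parser' is the S spanning 'this tall proof observed some tall tall tall parser behind it'; no single node in the tree dominates exactly the given words.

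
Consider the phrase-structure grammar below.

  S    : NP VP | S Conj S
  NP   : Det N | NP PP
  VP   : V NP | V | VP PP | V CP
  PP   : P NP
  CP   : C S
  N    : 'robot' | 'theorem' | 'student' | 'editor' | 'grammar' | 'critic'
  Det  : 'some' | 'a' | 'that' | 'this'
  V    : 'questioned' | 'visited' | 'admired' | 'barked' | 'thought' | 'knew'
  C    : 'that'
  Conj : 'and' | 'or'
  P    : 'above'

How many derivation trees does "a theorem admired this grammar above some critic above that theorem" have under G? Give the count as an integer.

Two of the 5 distinct bracketings:
[S [NP [Det a] [N theorem]] [VP [V admired] [NP [NP [Det this] [N grammar]] [PP [P above] [NP [NP [Det some] [N critic]] [PP [P above] [NP [Det that] [N theorem]]]]]]]]
[S [NP [Det a] [N theorem]] [VP [V admired] [NP [NP [NP [Det this] [N grammar]] [PP [P above] [NP [Det some] [N critic]]]] [PP [P above] [NP [Det that] [N theorem]]]]]]
The trees differ in how a recursive rule is bracketed over the same span.

5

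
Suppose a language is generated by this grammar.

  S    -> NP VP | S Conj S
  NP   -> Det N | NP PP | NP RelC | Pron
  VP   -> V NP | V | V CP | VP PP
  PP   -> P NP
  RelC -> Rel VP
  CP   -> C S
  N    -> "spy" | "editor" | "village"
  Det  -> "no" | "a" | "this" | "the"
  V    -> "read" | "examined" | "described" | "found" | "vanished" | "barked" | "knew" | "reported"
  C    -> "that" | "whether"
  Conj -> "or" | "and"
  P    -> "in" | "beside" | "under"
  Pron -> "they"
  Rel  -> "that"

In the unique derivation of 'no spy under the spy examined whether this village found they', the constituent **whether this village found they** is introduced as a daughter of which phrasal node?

S
  NP
    NP
      Det: no
      N: spy
    PP
      P: under
      NP
        Det: the
        N: spy
  VP
    V: examined
    CP
      C: whether
      S
        NP
          Det: this
          N: village
        VP
          V: found
          NP
            Pron: they
The span 'whether this village found they' is the CP node built by CP → C S.
Its mother is the VP built by VP → V CP.

VP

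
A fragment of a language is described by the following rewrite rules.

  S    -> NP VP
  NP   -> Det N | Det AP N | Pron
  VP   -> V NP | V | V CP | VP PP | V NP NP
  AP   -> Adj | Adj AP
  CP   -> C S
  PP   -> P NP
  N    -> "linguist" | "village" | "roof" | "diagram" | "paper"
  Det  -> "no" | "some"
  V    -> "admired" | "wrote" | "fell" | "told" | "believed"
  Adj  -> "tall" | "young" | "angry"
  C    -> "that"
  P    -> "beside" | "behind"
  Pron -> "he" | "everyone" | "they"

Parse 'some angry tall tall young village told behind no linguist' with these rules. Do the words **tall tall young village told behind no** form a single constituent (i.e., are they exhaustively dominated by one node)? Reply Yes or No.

[S [NP [Det some] [AP [Adj angry] [AP [Adj tall] [AP [Adj tall] [AP [Adj young]]]]] [N village]] [VP [VP [V told]] [PP [P behind] [NP [Det no] [N linguist]]]]]
The smallest constituent containing 'tall tall young village told behind no' is the S spanning 'some angry tall tall young village told behind no linguist'; no single node in the tree dominates exactly the given words.

No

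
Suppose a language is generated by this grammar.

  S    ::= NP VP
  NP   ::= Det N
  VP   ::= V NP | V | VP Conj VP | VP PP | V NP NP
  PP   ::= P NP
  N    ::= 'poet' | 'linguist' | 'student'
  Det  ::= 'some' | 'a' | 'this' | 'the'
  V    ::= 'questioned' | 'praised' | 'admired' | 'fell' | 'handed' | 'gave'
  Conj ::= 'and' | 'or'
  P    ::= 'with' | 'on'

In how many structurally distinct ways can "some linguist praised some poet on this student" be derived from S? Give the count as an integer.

[S [NP [Det some] [N linguist]] [VP [VP [V praised] [NP [Det some] [N poet]]] [PP [P on] [NP [Det this] [N student]]]]]
No rule offers an alternative attachment or grouping for any span, so this is the only derivation.

1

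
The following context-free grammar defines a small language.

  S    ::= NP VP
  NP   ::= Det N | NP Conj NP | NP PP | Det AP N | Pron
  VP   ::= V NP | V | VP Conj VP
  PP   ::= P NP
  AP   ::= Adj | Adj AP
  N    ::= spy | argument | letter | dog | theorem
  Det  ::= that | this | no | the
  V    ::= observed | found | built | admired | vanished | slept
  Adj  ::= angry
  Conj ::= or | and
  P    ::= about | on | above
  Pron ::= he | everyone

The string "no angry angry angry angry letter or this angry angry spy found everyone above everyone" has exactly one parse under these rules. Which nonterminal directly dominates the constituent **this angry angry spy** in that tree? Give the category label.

[S [NP [NP [Det no] [AP [Adj angry] [AP [Adj angry] [AP [Adj angry] [AP [Adj angry]]]]] [N letter]] [Conj or] [NP [Det this] [AP [Adj angry] [AP [Adj angry]]] [N spy]]] [VP [V found] [NP [NP [Pron everyone]] [PP [P above] [NP [Pron everyone]]]]]]
The span 'this angry angry spy' is the NP node built by NP → Det AP N.
Its mother is the NP built by NP → NP Conj NP.

NP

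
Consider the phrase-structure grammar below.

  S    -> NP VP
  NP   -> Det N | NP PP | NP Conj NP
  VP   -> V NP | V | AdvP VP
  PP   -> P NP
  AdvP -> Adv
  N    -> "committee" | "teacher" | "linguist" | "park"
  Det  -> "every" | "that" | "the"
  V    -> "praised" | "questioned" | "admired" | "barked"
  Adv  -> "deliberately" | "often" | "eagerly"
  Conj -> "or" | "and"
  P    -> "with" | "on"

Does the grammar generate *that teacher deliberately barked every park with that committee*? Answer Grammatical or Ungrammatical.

[S [NP [Det that] [N teacher]] [VP [AdvP [Adv deliberately]] [VP [V barked] [NP [NP [Det every] [N park]] [PP [P with] [NP [Det that] [N committee]]]]]]]
The bracketing above is licensed at every node by one of the given productions, with S at the root.

Grammatical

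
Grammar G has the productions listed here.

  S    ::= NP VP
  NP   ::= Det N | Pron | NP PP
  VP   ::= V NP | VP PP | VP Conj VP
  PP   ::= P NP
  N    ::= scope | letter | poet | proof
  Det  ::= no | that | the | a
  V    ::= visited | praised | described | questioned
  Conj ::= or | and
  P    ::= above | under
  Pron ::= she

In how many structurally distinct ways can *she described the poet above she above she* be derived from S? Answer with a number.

5

Two of the 5 distinct bracketings:
[S [NP [Pron she]] [VP [V described] [NP [NP [Det the] [N poet]] [PP [P above] [NP [NP [Pron she]] [PP [P above] [NP [Pron she]]]]]]]]
[S [NP [Pron she]] [VP [V described] [NP [NP [NP [Det the] [N poet]] [PP [P above] [NP [Pron she]]]] [PP [P above] [NP [Pron she]]]]]]
The trees differ in how a recursive rule is bracketed over the same span.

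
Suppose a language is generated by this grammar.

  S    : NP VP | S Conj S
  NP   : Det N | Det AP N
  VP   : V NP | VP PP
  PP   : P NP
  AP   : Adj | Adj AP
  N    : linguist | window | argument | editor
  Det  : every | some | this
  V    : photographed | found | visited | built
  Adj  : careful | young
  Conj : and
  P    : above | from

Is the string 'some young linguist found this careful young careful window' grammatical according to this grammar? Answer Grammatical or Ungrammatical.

Grammatical

S
  NP
    Det: some
    AP
      Adj: young
    N: linguist
  VP
    V: found
    NP
      Det: this
      AP
        Adj: careful
        AP
          Adj: young
          AP
            Adj: careful
      N: window
Every word is introduced by a lexical rule and the phrasal rules combine the resulting categories into a single S.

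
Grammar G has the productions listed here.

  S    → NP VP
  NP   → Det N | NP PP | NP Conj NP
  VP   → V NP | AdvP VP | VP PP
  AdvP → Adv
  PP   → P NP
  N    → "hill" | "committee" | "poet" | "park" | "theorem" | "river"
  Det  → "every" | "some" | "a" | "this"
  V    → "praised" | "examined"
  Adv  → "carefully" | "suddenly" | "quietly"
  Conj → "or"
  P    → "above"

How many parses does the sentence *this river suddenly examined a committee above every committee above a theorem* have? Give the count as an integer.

9

Two of the 9 distinct bracketings:
[S [NP [Det this] [N river]] [VP [AdvP [Adv suddenly]] [VP [V examined] [NP [NP [Det a] [N committee]] [PP [P above] [NP [NP [Det every] [N committee]] [PP [P above] [NP [Det a] [N theorem]]]]]]]]]
[S [NP [Det this] [N river]] [VP [AdvP [Adv suddenly]] [VP [V examined] [NP [NP [NP [Det a] [N committee]] [PP [P above] [NP [Det every] [N committee]]]] [PP [P above] [NP [Det a] [N theorem]]]]]]]
The trees differ in how a recursive rule is bracketed over the same span.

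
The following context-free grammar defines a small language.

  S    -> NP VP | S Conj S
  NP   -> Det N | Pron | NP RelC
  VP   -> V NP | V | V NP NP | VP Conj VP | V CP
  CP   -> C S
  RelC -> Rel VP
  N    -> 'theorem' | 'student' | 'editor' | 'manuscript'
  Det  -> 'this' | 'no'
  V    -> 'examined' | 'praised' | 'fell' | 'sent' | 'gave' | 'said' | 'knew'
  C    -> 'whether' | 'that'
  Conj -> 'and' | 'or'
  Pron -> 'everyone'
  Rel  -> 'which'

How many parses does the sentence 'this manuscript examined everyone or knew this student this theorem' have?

1

[S [NP [Det this] [N manuscript]] [VP [VP [V examined] [NP [Pron everyone]]] [Conj or] [VP [V knew] [NP [Det this] [N student]] [NP [Det this] [N theorem]]]]]
No rule offers an alternative attachment or grouping for any span, so this is the only derivation.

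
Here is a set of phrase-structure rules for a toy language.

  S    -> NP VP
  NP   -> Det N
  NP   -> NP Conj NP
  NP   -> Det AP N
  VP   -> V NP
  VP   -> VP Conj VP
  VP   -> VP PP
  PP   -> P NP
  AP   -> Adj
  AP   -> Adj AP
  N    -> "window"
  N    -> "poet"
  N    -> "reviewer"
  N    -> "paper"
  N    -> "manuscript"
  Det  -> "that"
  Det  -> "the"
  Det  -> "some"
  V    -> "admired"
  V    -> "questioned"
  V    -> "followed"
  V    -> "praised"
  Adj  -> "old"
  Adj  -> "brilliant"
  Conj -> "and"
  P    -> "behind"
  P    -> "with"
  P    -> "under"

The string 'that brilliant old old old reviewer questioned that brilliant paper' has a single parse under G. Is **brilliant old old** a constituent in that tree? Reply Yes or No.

[S [NP [Det that] [AP [Adj brilliant] [AP [Adj old] [AP [Adj old] [AP [Adj old]]]]] [N reviewer]] [VP [V questioned] [NP [Det that] [AP [Adj brilliant]] [N paper]]]]
The smallest constituent containing 'brilliant old old' is the AP spanning 'brilliant old old old'; no single node in the tree dominates exactly the given words.

No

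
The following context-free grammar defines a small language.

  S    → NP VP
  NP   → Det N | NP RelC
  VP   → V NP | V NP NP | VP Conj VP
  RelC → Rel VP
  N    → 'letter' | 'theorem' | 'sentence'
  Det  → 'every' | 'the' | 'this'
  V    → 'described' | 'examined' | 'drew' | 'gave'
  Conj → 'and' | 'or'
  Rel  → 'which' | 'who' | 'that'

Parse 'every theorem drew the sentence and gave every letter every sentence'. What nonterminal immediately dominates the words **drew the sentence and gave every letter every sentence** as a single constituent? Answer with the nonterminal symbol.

VP

S
  NP
    Det: every
    N: theorem
  VP
    VP
      V: drew
      NP
        Det: the
        N: sentence
    Conj: and
    VP
      V: gave
      NP
        Det: every
        N: letter
      NP
        Det: every
        N: sentence
The span 'drew the sentence and gave every letter every sentence' is the VP node built by VP → VP Conj VP.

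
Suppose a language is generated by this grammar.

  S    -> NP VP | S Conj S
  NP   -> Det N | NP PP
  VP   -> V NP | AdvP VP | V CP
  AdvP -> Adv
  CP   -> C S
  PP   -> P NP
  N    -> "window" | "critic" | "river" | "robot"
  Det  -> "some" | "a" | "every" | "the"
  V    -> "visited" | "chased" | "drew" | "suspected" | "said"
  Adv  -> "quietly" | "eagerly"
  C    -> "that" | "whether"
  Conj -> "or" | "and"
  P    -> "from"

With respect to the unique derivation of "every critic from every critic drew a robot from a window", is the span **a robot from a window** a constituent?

Yes

[S [NP [NP [Det every] [N critic]] [PP [P from] [NP [Det every] [N critic]]]] [VP [V drew] [NP [NP [Det a] [N robot]] [PP [P from] [NP [Det a] [N window]]]]]]
The words 'a robot from a window' are exhaustively dominated by a single NP node (built by NP → NP PP), so they form a constituent.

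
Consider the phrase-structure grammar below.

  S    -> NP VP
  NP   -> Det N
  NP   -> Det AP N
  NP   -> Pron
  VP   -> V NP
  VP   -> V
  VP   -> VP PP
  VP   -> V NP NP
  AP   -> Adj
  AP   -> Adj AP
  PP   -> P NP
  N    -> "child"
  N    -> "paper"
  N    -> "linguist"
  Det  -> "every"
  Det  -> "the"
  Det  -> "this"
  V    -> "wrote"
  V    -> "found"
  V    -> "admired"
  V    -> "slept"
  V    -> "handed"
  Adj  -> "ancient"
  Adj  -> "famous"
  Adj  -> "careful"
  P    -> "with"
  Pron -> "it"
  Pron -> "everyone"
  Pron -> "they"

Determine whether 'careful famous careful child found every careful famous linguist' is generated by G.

For S → NP VP, no prefix of the string parses as an NP.

Ungrammatical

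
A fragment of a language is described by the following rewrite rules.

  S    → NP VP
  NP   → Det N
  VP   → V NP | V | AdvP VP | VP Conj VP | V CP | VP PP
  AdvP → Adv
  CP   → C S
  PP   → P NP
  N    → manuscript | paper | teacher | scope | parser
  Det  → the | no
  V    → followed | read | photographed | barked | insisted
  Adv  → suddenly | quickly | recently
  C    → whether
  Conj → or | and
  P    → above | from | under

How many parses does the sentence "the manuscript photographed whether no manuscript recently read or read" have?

3

Two of the 3 distinct bracketings:
[S [NP [Det the] [N manuscript]] [VP [VP [V photographed] [CP [C whether] [S [NP [Det no] [N manuscript]] [VP [AdvP [Adv recently]] [VP [V read]]]]]] [Conj or] [VP [V read]]]]
[S [NP [Det the] [N manuscript]] [VP [V photographed] [CP [C whether] [S [NP [Det no] [N manuscript]] [VP [AdvP [Adv recently]] [VP [VP [V read]] [Conj or] [VP [V read]]]]]]]]
The trees differ in how a recursive rule is bracketed over the same span.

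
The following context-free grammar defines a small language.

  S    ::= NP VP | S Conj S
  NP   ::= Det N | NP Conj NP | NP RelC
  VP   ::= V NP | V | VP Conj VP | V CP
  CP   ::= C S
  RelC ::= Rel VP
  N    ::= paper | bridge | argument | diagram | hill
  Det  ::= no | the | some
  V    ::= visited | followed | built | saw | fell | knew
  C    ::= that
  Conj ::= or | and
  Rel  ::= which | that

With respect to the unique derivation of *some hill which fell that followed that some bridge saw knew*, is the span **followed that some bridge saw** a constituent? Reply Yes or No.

[S [NP [NP [NP [Det some] [N hill]] [RelC [Rel which] [VP [V fell]]]] [RelC [Rel that] [VP [V followed] [CP [C that] [S [NP [Det some] [N bridge]] [VP [V saw]]]]]]] [VP [V knew]]]
The words 'followed that some bridge saw' are exhaustively dominated by a single VP node (built by VP → V CP), so they form a constituent.

Yes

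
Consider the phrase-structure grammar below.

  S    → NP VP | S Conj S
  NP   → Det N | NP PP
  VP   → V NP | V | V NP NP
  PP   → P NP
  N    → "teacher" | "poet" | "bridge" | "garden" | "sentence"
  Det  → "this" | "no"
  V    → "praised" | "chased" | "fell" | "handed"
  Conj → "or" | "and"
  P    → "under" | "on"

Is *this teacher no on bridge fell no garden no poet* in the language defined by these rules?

A Det word can never sit immediately before a P word in any string this grammar generates, so the substring 'no on' rules out a derivation.

Ungrammatical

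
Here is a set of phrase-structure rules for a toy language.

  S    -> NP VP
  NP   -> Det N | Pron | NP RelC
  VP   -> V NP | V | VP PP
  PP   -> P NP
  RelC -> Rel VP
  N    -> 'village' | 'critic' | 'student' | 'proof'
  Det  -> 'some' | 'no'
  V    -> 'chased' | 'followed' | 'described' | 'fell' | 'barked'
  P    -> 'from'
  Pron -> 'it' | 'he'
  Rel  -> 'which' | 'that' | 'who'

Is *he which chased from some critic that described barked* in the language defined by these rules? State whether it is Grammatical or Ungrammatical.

S
  NP
    NP
      Pron: he
    RelC
      Rel: which
      VP
        VP
          V: chased
        PP
          P: from
          NP
            NP
              Det: some
              N: critic
            RelC
              Rel: that
              VP
                V: described
  VP
    V: barked
Each bracket corresponds to one application of a listed rule, so the string is derivable from S.

Grammatical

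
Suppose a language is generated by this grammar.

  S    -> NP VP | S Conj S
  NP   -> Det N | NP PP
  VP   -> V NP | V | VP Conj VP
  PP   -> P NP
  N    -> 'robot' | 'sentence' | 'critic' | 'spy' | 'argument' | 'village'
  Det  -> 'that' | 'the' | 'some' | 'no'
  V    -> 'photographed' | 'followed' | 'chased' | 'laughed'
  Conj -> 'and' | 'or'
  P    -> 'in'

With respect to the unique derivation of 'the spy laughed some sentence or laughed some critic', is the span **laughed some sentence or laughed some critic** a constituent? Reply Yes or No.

[S [NP [Det the] [N spy]] [VP [VP [V laughed] [NP [Det some] [N sentence]]] [Conj or] [VP [V laughed] [NP [Det some] [N critic]]]]]
The words 'laughed some sentence or laughed some critic' are exhaustively dominated by a single VP node (built by VP → VP Conj VP), so they form a constituent.

Yes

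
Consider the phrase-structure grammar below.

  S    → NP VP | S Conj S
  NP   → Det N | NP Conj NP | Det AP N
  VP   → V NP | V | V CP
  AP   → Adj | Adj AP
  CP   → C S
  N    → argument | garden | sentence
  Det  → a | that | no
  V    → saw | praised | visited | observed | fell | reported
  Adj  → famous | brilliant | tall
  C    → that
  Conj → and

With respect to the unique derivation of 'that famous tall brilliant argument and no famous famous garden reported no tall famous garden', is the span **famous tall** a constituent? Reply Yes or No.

[S [NP [NP [Det that] [AP [Adj famous] [AP [Adj tall] [AP [Adj brilliant]]]] [N argument]] [Conj and] [NP [Det no] [AP [Adj famous] [AP [Adj famous]]] [N garden]]] [VP [V reported] [NP [Det no] [AP [Adj tall] [AP [Adj famous]]] [N garden]]]]
The smallest constituent containing 'famous tall' is the AP spanning 'famous tall brilliant'; no single node in the tree dominates exactly the given words.

No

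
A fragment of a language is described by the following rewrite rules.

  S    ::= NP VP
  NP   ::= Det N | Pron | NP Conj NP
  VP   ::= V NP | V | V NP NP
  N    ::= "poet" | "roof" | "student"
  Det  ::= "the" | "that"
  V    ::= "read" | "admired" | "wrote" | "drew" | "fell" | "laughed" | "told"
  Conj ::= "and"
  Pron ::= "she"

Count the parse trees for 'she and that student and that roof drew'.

The two bracketings:
[S [NP [NP [Pron she]] [Conj and] [NP [NP [Det that] [N student]] [Conj and] [NP [Det that] [N roof]]]] [VP [V drew]]]
[S [NP [NP [NP [Pron she]] [Conj and] [NP [Det that] [N student]]] [Conj and] [NP [Det that] [N roof]]] [VP [V drew]]]
The trees differ in how a recursive rule is bracketed over the same span.

2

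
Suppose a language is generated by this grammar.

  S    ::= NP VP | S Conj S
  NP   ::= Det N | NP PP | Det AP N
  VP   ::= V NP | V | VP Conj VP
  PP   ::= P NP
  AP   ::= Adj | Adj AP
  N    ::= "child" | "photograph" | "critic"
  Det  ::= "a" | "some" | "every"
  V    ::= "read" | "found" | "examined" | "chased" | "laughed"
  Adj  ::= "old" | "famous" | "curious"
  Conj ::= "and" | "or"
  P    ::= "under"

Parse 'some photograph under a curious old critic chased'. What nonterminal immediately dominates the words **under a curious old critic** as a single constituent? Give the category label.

[S [NP [NP [Det some] [N photograph]] [PP [P under] [NP [Det a] [AP [Adj curious] [AP [Adj old]]] [N critic]]]] [VP [V chased]]]
The span 'under a curious old critic' is the PP node built by PP → P NP.

PP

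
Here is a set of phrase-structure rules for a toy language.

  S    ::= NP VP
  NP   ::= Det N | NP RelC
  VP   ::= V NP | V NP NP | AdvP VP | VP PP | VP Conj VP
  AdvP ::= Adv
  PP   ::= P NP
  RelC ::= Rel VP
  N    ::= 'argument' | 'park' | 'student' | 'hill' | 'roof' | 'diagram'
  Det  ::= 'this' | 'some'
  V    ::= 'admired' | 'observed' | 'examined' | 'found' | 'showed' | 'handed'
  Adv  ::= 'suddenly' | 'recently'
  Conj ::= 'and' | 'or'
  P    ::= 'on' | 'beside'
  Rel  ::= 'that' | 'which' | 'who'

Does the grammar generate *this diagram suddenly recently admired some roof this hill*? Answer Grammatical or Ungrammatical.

Grammatical

S
  NP
    Det: this
    N: diagram
  VP
    AdvP
      Adv: suddenly
    VP
      AdvP
        Adv: recently
      VP
        V: admired
        NP
          Det: some
          N: roof
        NP
          Det: this
          N: hill
The bracketing above is licensed at every node by one of the given productions, with S at the root.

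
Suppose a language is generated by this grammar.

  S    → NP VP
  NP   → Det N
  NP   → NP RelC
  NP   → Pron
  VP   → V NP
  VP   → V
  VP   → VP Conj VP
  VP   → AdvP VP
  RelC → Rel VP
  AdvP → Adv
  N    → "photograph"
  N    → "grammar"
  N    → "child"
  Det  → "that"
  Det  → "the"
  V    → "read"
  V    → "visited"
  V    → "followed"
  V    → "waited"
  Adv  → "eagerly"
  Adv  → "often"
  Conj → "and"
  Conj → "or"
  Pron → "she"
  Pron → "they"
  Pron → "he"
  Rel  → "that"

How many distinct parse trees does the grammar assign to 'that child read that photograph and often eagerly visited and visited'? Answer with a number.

4

Two of the 4 distinct bracketings:
[S [NP [Det that] [N child]] [VP [VP [V read] [NP [Det that] [N photograph]]] [Conj and] [VP [VP [AdvP [Adv often]] [VP [AdvP [Adv eagerly]] [VP [V visited]]]] [Conj and] [VP [V visited]]]]]
[S [NP [Det that] [N child]] [VP [VP [V read] [NP [Det that] [N photograph]]] [Conj and] [VP [AdvP [Adv often]] [VP [VP [AdvP [Adv eagerly]] [VP [V visited]]] [Conj and] [VP [V visited]]]]]]
The trees differ in how a recursive rule is bracketed over the same span.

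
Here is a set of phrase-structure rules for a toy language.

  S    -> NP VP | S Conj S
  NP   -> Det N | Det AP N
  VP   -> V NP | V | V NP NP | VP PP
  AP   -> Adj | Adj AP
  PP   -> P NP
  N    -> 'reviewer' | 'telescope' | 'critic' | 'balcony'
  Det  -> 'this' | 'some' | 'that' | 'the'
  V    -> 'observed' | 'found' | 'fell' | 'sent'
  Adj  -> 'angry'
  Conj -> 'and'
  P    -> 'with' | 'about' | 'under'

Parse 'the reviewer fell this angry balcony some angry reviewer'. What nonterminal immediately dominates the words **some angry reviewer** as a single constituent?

NP

[S [NP [Det the] [N reviewer]] [VP [V fell] [NP [Det this] [AP [Adj angry]] [N balcony]] [NP [Det some] [AP [Adj angry]] [N reviewer]]]]
The span 'some angry reviewer' is the NP node built by NP → Det AP N.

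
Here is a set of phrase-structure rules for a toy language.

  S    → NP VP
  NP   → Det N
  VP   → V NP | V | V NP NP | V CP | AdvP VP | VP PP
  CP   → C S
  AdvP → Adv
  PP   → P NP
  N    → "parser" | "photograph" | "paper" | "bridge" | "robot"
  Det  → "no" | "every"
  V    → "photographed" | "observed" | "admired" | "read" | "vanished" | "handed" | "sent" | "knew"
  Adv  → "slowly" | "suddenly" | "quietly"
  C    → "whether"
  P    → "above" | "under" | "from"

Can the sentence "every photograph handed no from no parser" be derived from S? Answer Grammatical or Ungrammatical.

Ungrammatical

A Det word can never sit immediately before a P word in any string this grammar generates, so the substring 'no from' rules out a derivation.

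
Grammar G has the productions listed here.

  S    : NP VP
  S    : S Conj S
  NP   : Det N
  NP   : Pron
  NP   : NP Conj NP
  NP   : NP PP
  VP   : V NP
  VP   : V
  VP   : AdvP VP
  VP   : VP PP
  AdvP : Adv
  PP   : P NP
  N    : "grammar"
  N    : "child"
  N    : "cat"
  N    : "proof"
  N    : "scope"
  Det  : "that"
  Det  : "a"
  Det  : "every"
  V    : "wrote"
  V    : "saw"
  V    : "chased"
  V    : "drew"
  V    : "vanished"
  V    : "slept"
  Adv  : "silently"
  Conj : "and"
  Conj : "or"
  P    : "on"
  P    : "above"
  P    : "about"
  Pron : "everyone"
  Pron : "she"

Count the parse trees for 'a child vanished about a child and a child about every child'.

3

Two of the 3 distinct bracketings:
[S [NP [Det a] [N child]] [VP [VP [V vanished]] [PP [P about] [NP [NP [Det a] [N child]] [Conj and] [NP [NP [Det a] [N child]] [PP [P about] [NP [Det every] [N child]]]]]]]]
[S [NP [Det a] [N child]] [VP [VP [V vanished]] [PP [P about] [NP [NP [NP [Det a] [N child]] [Conj and] [NP [Det a] [N child]]] [PP [P about] [NP [Det every] [N child]]]]]]]
The trees differ in how a recursive rule is bracketed over the same span.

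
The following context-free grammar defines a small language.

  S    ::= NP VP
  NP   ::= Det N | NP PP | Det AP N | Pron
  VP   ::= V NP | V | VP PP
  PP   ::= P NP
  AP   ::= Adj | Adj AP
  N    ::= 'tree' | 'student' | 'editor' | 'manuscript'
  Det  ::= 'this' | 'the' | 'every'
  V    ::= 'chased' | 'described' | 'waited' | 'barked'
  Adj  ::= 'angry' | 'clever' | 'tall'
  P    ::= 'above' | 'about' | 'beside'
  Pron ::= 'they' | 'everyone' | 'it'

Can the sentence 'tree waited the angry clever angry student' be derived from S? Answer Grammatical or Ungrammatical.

Ungrammatical

For S → NP VP, no prefix of the string parses as an NP.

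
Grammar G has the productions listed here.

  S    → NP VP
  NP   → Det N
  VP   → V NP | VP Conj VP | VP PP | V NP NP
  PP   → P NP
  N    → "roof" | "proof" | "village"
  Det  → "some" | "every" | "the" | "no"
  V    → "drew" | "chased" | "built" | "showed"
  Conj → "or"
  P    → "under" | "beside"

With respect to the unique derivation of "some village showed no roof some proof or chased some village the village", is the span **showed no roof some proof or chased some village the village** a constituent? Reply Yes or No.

Yes

[S [NP [Det some] [N village]] [VP [VP [V showed] [NP [Det no] [N roof]] [NP [Det some] [N proof]]] [Conj or] [VP [V chased] [NP [Det some] [N village]] [NP [Det the] [N village]]]]]
The words 'showed no roof some proof or chased some village the village' are exhaustively dominated by a single VP node (built by VP → VP Conj VP), so they form a constituent.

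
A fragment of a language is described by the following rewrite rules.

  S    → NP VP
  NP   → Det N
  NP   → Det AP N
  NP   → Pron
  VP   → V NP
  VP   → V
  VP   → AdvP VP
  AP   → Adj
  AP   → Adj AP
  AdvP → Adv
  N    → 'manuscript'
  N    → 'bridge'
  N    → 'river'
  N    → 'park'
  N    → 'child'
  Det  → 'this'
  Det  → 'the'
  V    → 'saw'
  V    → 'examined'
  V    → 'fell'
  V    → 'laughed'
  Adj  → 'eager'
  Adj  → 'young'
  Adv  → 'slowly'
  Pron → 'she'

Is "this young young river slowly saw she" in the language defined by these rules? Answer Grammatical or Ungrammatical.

S
  NP
    Det: this
    AP
      Adj: young
      AP
        Adj: young
    N: river
  VP
    AdvP
      Adv: slowly
    VP
      V: saw
      NP
        Pron: she
Each bracket corresponds to one application of a listed rule, so the string is derivable from S.

Grammatical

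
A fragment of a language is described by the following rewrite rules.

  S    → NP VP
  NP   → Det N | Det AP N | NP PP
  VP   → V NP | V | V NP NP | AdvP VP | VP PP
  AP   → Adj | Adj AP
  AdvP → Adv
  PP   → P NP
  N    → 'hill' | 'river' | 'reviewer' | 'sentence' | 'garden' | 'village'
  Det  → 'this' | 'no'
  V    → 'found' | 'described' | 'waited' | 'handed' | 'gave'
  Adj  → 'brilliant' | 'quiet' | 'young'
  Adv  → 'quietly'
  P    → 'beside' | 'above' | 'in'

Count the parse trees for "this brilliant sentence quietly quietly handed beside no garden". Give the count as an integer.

Two of the 3 distinct bracketings:
[S [NP [Det this] [AP [Adj brilliant]] [N sentence]] [VP [AdvP [Adv quietly]] [VP [AdvP [Adv quietly]] [VP [VP [V handed]] [PP [P beside] [NP [Det no] [N garden]]]]]]]
[S [NP [Det this] [AP [Adj brilliant]] [N sentence]] [VP [AdvP [Adv quietly]] [VP [VP [AdvP [Adv quietly]] [VP [V handed]]] [PP [P beside] [NP [Det no] [N garden]]]]]]
The trees differ in how a recursive rule is bracketed over the same span.

3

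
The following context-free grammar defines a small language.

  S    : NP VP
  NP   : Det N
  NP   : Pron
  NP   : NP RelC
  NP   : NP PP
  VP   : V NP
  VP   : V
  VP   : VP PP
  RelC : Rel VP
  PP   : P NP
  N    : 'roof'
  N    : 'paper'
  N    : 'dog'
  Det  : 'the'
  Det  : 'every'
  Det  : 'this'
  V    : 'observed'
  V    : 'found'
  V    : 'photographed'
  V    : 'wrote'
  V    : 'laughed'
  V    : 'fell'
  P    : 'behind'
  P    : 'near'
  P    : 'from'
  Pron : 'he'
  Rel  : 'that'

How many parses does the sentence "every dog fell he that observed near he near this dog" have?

9

Two of the 9 distinct bracketings:
[S [NP [Det every] [N dog]] [VP [V fell] [NP [NP [Pron he]] [RelC [Rel that] [VP [VP [V observed]] [PP [P near] [NP [NP [Pron he]] [PP [P near] [NP [Det this] [N dog]]]]]]]]]]
[S [NP [Det every] [N dog]] [VP [V fell] [NP [NP [Pron he]] [RelC [Rel that] [VP [VP [VP [V observed]] [PP [P near] [NP [Pron he]]]] [PP [P near] [NP [Det this] [N dog]]]]]]]]
The difference turns on whether NP → NP PP is used at the relevant span, versus an alternative expansion of NP.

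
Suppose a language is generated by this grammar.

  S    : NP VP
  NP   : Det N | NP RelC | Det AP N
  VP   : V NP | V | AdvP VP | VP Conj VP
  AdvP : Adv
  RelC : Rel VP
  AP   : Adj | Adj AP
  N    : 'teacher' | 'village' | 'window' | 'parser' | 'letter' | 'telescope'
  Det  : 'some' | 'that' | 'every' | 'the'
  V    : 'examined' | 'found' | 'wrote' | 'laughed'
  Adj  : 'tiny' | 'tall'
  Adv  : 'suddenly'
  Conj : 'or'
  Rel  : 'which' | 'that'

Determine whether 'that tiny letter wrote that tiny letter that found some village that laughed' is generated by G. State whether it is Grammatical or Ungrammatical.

Grammatical

S
  NP
    Det: that
    AP
      Adj: tiny
    N: letter
  VP
    V: wrote
    NP
      NP
        Det: that
        AP
          Adj: tiny
        N: letter
      RelC
        Rel: that
        VP
          V: found
          NP
            NP
              Det: some
              N: village
            RelC
              Rel: that
              VP
                V: laughed
The bracketing above is licensed at every node by one of the given productions, with S at the root.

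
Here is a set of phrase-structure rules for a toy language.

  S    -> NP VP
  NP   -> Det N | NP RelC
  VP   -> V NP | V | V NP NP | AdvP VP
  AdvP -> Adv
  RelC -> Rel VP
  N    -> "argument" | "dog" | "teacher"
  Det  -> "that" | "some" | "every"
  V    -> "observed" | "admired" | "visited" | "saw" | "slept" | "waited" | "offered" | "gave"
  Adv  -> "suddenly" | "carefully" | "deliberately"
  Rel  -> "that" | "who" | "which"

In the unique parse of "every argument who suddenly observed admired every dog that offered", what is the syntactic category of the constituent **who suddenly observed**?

[S [NP [NP [Det every] [N argument]] [RelC [Rel who] [VP [AdvP [Adv suddenly]] [VP [V observed]]]]] [VP [V admired] [NP [NP [Det every] [N dog]] [RelC [Rel that] [VP [V offered]]]]]]
The span 'who suddenly observed' is the RelC node built by RelC → Rel VP.

RelC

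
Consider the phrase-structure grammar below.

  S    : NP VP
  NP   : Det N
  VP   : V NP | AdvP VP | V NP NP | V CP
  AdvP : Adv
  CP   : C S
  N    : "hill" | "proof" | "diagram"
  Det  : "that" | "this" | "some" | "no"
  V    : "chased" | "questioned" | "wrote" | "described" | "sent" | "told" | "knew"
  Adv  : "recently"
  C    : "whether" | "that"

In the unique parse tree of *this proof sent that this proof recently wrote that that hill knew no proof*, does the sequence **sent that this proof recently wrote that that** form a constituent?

[S [NP [Det this] [N proof]] [VP [V sent] [CP [C that] [S [NP [Det this] [N proof]] [VP [AdvP [Adv recently]] [VP [V wrote] [CP [C that] [S [NP [Det that] [N hill]] [VP [V knew] [NP [Det no] [N proof]]]]]]]]]]]
The smallest constituent containing 'sent that this proof recently wrote that that' is the VP spanning 'sent that this proof recently wrote that that hill knew no proof'; no single node in the tree dominates exactly the given words.

No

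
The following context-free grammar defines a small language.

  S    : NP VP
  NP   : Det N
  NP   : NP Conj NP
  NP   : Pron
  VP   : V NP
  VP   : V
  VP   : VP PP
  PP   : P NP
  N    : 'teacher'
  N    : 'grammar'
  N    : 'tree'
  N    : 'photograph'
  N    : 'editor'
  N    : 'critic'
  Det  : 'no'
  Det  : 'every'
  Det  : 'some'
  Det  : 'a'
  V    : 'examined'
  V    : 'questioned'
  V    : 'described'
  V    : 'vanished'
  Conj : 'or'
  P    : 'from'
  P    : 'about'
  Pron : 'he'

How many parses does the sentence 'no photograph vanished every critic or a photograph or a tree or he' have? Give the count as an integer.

Two of the 5 distinct bracketings:
[S [NP [Det no] [N photograph]] [VP [V vanished] [NP [NP [Det every] [N critic]] [Conj or] [NP [NP [Det a] [N photograph]] [Conj or] [NP [NP [Det a] [N tree]] [Conj or] [NP [Pron he]]]]]]]
[S [NP [Det no] [N photograph]] [VP [V vanished] [NP [NP [Det every] [N critic]] [Conj or] [NP [NP [NP [Det a] [N photograph]] [Conj or] [NP [Det a] [N tree]]] [Conj or] [NP [Pron he]]]]]]
The trees differ in how a recursive rule is bracketed over the same span.

5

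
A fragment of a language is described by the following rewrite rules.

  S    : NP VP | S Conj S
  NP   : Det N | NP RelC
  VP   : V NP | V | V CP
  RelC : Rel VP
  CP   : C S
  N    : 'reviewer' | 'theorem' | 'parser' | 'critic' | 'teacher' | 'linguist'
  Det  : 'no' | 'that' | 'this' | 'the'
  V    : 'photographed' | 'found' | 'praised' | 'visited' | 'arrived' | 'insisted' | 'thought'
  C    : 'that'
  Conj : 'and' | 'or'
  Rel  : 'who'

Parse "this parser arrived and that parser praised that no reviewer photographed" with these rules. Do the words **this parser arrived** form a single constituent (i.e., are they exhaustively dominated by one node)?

Yes

[S [S [NP [Det this] [N parser]] [VP [V arrived]]] [Conj and] [S [NP [Det that] [N parser]] [VP [V praised] [CP [C that] [S [NP [Det no] [N reviewer]] [VP [V photographed]]]]]]]
The words 'this parser arrived' are exhaustively dominated by a single S node (built by S → NP VP), so they form a constituent.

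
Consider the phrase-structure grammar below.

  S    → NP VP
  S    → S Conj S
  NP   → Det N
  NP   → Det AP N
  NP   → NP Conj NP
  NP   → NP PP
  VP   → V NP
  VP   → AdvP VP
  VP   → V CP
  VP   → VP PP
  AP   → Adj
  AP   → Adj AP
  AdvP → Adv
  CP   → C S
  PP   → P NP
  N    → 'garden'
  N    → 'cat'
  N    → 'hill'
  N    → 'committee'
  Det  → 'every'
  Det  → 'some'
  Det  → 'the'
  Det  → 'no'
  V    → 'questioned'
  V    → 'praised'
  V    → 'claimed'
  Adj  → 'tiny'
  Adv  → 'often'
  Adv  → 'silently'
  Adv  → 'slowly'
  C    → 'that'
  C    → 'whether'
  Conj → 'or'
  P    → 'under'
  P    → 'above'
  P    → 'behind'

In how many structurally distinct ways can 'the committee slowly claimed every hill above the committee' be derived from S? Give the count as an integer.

3

Two of the 3 distinct bracketings:
[S [NP [Det the] [N committee]] [VP [AdvP [Adv slowly]] [VP [V claimed] [NP [NP [Det every] [N hill]] [PP [P above] [NP [Det the] [N committee]]]]]]]
[S [NP [Det the] [N committee]] [VP [AdvP [Adv slowly]] [VP [VP [V claimed] [NP [Det every] [N hill]]] [PP [P above] [NP [Det the] [N committee]]]]]]
The difference turns on whether NP → NP PP is used at the relevant span, versus an alternative expansion of NP.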